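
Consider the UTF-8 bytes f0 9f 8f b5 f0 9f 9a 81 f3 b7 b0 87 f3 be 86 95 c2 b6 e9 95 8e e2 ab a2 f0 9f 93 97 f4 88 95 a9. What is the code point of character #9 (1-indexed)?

Offset 0: leading byte 0xF0 = 11110000 → 4-byte char #1 = F0 9F 8F B5.
Offset 4: leading byte 0xF0 = 11110000 → 4-byte char #2 = F0 9F 9A 81.
Offset 8: leading byte 0xF3 = 11110011 → 4-byte char #3 = F3 B7 B0 87.
Offset 12: leading byte 0xF3 = 11110011 → 4-byte char #4 = F3 BE 86 95.
Offset 16: leading byte 0xC2 = 11000010 → 2-byte char #5 = C2 B6.
Offset 18: leading byte 0xE9 = 11101001 → 3-byte char #6 = E9 95 8E.
Offset 21: leading byte 0xE2 = 11100010 → 3-byte char #7 = E2 AB A2.
Offset 24: leading byte 0xF0 = 11110000 → 4-byte char #8 = F0 9F 93 97.
Offset 28: leading byte 0xF4 = 11110100 → 4-byte char #9 = F4 88 95 A9.
Leading byte 0xF4 = 11110100 matches 11110xxx → 4-byte sequence.
Byte 1: 0xF4 = 11110100, payload 100 (3 bits).
Byte 2: 0x88 = 10001000 (10xxxxxx ✓), payload 001000.
Byte 3: 0x95 = 10010101 (10xxxxxx ✓), payload 010101.
Byte 4: 0xA9 = 10101001 (10xxxxxx ✓), payload 101001.
Concatenate: 100001000010101101001 = 0x108569 (21 bits → U+108569).

U+108569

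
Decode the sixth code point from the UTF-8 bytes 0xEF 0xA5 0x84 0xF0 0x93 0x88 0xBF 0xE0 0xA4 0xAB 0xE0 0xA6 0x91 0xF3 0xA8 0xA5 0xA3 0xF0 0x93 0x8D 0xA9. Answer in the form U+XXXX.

U+13369

Offset 0: leading byte 0xEF = 11101111 → 3-byte char #1 = EF A5 84.
Offset 3: leading byte 0xF0 = 11110000 → 4-byte char #2 = F0 93 88 BF.
Offset 7: leading byte 0xE0 = 11100000 → 3-byte char #3 = E0 A4 AB.
Offset 10: leading byte 0xE0 = 11100000 → 3-byte char #4 = E0 A6 91.
Offset 13: leading byte 0xF3 = 11110011 → 4-byte char #5 = F3 A8 A5 A3.
Offset 17: leading byte 0xF0 = 11110000 → 4-byte char #6 = F0 93 8D A9.
Leading byte 0xF0 = 11110000 matches 11110xxx → 4-byte sequence.
Byte 1: 0xF0 = 11110000, payload 000 (3 bits).
Byte 2: 0x93 = 10010011 (10xxxxxx ✓), payload 010011.
Byte 3: 0x8D = 10001101 (10xxxxxx ✓), payload 001101.
Byte 4: 0xA9 = 10101001 (10xxxxxx ✓), payload 101001.
Concatenate: 000010011001101101001 = 0x13369 (21 bits → U+13369).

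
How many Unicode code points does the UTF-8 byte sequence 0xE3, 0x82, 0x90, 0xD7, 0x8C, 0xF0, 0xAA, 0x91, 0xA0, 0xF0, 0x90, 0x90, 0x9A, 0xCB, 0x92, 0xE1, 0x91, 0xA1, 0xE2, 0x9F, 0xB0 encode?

7

Byte at offset 0: 0xE3 = 11100011 → 3-byte char (#1). Advance 3.
Byte at offset 3: 0xD7 = 11010111 → 2-byte char (#2). Advance 2.
Byte at offset 5: 0xF0 = 11110000 → 4-byte char (#3). Advance 4.
Byte at offset 9: 0xF0 = 11110000 → 4-byte char (#4). Advance 4.
Byte at offset 13: 0xCB = 11001011 → 2-byte char (#5). Advance 2.
Byte at offset 15: 0xE1 = 11100001 → 3-byte char (#6). Advance 3.
Byte at offset 18: 0xE2 = 11100010 → 3-byte char (#7). Advance 3.
Reached end at offset 21 after 7 code points.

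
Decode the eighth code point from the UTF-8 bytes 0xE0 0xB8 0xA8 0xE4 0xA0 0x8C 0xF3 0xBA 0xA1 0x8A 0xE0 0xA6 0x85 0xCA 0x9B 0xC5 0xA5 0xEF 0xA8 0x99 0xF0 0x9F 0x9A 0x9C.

Offset 0: leading byte 0xE0 = 11100000 → 3-byte char #1 = E0 B8 A8.
Offset 3: leading byte 0xE4 = 11100100 → 3-byte char #2 = E4 A0 8C.
Offset 6: leading byte 0xF3 = 11110011 → 4-byte char #3 = F3 BA A1 8A.
Offset 10: leading byte 0xE0 = 11100000 → 3-byte char #4 = E0 A6 85.
Offset 13: leading byte 0xCA = 11001010 → 2-byte char #5 = CA 9B.
Offset 15: leading byte 0xC5 = 11000101 → 2-byte char #6 = C5 A5.
Offset 17: leading byte 0xEF = 11101111 → 3-byte char #7 = EF A8 99.
Offset 20: leading byte 0xF0 = 11110000 → 4-byte char #8 = F0 9F 9A 9C.
Leading byte 0xF0 = 11110000 matches 11110xxx → 4-byte sequence.
Byte 1: 0xF0 = 11110000, payload 000 (3 bits).
Byte 2: 0x9F = 10011111 (10xxxxxx ✓), payload 011111.
Byte 3: 0x9A = 10011010 (10xxxxxx ✓), payload 011010.
Byte 4: 0x9C = 10011100 (10xxxxxx ✓), payload 011100.
Concatenate: 000011111011010011100 = 0x1F69C (21 bits → U+1F69C).

U+1F69C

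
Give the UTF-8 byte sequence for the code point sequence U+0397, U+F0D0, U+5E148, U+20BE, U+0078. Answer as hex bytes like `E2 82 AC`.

CE 97 EF 83 90 F1 9E 85 88 E2 82 BE 78

U+0397: 2-byte form → CE 97.
U+F0D0: 3-byte form → EF 83 90.
U+5E148: 4-byte form → F1 9E 85 88.
U+20BE: 3-byte form → E2 82 BE.
U+0078: 1-byte form → 78.
Concatenated (13 bytes): CE 97 EF 83 90 F1 9E 85 88 E2 82 BE 78.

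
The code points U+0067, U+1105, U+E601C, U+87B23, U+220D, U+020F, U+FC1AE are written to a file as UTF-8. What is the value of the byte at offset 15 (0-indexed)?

U+0067 → 1-byte form 67 at offsets 0–0.
U+1105 → 3-byte form E1 84 85 at offsets 1–3.
U+E601C → 4-byte form F3 A6 80 9C at offsets 4–7.
U+87B23 → 4-byte form F2 87 AC A3 at offsets 8–11.
U+220D → 3-byte form E2 88 8D at offsets 12–14.
U+020F → 2-byte form C8 8F at offsets 15–16.
Offset 15 falls in char 6's range; it's byte 1 of C8 8F = 0xC8.

0xC8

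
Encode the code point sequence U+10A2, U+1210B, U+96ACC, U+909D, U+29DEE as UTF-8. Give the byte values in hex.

U+10A2: 3-byte form → E1 82 A2.
U+1210B: 4-byte form → F0 92 84 8B.
U+96ACC: 4-byte form → F2 96 AB 8C.
U+909D: 3-byte form → E9 82 9D.
U+29DEE: 4-byte form → F0 A9 B7 AE.
Concatenated (18 bytes): E1 82 A2 F0 92 84 8B F2 96 AB 8C E9 82 9D F0 A9 B7 AE.

E1 82 A2 F0 92 84 8B F2 96 AB 8C E9 82 9D F0 A9 B7 AE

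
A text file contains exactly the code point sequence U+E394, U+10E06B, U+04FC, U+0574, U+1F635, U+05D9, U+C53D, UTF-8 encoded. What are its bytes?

U+E394: 3-byte form → EE 8E 94.
U+10E06B: 4-byte form → F4 8E 81 AB.
U+04FC: 2-byte form → D3 BC.
U+0574: 2-byte form → D5 B4.
U+1F635: 4-byte form → F0 9F 98 B5.
U+05D9: 2-byte form → D7 99.
U+C53D: 3-byte form → EC 94 BD.
Concatenated (20 bytes): EE 8E 94 F4 8E 81 AB D3 BC D5 B4 F0 9F 98 B5 D7 99 EC 94 BD.

EE 8E 94 F4 8E 81 AB D3 BC D5 B4 F0 9F 98 B5 D7 99 EC 94 BD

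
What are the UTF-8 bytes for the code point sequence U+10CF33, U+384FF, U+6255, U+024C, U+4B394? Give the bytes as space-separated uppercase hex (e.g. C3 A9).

U+10CF33: 4-byte form → F4 8C BC B3.
U+384FF: 4-byte form → F0 B8 93 BF.
U+6255: 3-byte form → E6 89 95.
U+024C: 2-byte form → C9 8C.
U+4B394: 4-byte form → F1 8B 8E 94.
Concatenated (17 bytes): F4 8C BC B3 F0 B8 93 BF E6 89 95 C9 8C F1 8B 8E 94.

F4 8C BC B3 F0 B8 93 BF E6 89 95 C9 8C F1 8B 8E 94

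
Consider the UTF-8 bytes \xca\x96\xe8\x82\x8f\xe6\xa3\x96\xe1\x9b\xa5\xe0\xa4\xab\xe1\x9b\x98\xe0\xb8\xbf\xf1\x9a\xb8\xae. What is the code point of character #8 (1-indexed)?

Offset 0: leading byte 0xCA = 11001010 → 2-byte char #1 = CA 96.
Offset 2: leading byte 0xE8 = 11101000 → 3-byte char #2 = E8 82 8F.
Offset 5: leading byte 0xE6 = 11100110 → 3-byte char #3 = E6 A3 96.
Offset 8: leading byte 0xE1 = 11100001 → 3-byte char #4 = E1 9B A5.
Offset 11: leading byte 0xE0 = 11100000 → 3-byte char #5 = E0 A4 AB.
Offset 14: leading byte 0xE1 = 11100001 → 3-byte char #6 = E1 9B 98.
Offset 17: leading byte 0xE0 = 11100000 → 3-byte char #7 = E0 B8 BF.
Offset 20: leading byte 0xF1 = 11110001 → 4-byte char #8 = F1 9A B8 AE.
Leading byte 0xF1 = 11110001 matches 11110xxx → 4-byte sequence.
Byte 1: 0xF1 = 11110001, payload 001 (3 bits).
Byte 2: 0x9A = 10011010 (10xxxxxx ✓), payload 011010.
Byte 3: 0xB8 = 10111000 (10xxxxxx ✓), payload 111000.
Byte 4: 0xAE = 10101110 (10xxxxxx ✓), payload 101110.
Concatenate: 001011010111000101110 = 0x5AE2E (21 bits → U+5AE2E).

U+5AE2E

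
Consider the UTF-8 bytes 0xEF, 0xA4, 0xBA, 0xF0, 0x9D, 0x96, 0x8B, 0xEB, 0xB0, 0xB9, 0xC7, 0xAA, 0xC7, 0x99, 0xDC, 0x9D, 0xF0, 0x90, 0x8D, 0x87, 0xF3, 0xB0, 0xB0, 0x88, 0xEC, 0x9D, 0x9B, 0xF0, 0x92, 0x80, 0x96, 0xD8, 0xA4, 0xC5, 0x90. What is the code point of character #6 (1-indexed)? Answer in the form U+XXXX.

Offset 0: leading byte 0xEF = 11101111 → 3-byte char #1 = EF A4 BA.
Offset 3: leading byte 0xF0 = 11110000 → 4-byte char #2 = F0 9D 96 8B.
Offset 7: leading byte 0xEB = 11101011 → 3-byte char #3 = EB B0 B9.
Offset 10: leading byte 0xC7 = 11000111 → 2-byte char #4 = C7 AA.
Offset 12: leading byte 0xC7 = 11000111 → 2-byte char #5 = C7 99.
Offset 14: leading byte 0xDC = 11011100 → 2-byte char #6 = DC 9D.
Leading byte 0xDC = 11011100 matches 110xxxxx → 2-byte sequence.
Byte 1: 0xDC = 11011100, payload 11100 (5 bits).
Byte 2: 0x9D = 10011101 (10xxxxxx ✓), payload 011101.
Concatenate: 11100011101 = 0x71D (11 bits → U+071D).

U+071D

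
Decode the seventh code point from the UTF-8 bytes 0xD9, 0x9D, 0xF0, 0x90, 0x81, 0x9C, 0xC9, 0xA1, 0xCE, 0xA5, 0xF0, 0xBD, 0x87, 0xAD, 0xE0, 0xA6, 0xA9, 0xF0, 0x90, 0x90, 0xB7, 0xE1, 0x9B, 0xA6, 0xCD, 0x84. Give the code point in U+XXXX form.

Offset 0: leading byte 0xD9 = 11011001 → 2-byte char #1 = D9 9D.
Offset 2: leading byte 0xF0 = 11110000 → 4-byte char #2 = F0 90 81 9C.
Offset 6: leading byte 0xC9 = 11001001 → 2-byte char #3 = C9 A1.
Offset 8: leading byte 0xCE = 11001110 → 2-byte char #4 = CE A5.
Offset 10: leading byte 0xF0 = 11110000 → 4-byte char #5 = F0 BD 87 AD.
Offset 14: leading byte 0xE0 = 11100000 → 3-byte char #6 = E0 A6 A9.
Offset 17: leading byte 0xF0 = 11110000 → 4-byte char #7 = F0 90 90 B7.
Leading byte 0xF0 = 11110000 matches 11110xxx → 4-byte sequence.
Byte 1: 0xF0 = 11110000, payload 000 (3 bits).
Byte 2: 0x90 = 10010000 (10xxxxxx ✓), payload 010000.
Byte 3: 0x90 = 10010000 (10xxxxxx ✓), payload 010000.
Byte 4: 0xB7 = 10110111 (10xxxxxx ✓), payload 110111.
Concatenate: 000010000010000110111 = 0x10437 (21 bits → U+10437).

U+10437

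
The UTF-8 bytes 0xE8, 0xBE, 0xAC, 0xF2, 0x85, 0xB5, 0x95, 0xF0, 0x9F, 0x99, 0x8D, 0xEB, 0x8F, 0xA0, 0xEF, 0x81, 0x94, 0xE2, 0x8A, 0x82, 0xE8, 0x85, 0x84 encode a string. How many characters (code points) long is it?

7

Byte at offset 0: 0xE8 = 11101000 → 3-byte char (#1). Advance 3.
Byte at offset 3: 0xF2 = 11110010 → 4-byte char (#2). Advance 4.
Byte at offset 7: 0xF0 = 11110000 → 4-byte char (#3). Advance 4.
Byte at offset 11: 0xEB = 11101011 → 3-byte char (#4). Advance 3.
Byte at offset 14: 0xEF = 11101111 → 3-byte char (#5). Advance 3.
Byte at offset 17: 0xE2 = 11100010 → 3-byte char (#6). Advance 3.
Byte at offset 20: 0xE8 = 11101000 → 3-byte char (#7). Advance 3.
Reached end at offset 23 after 7 code points.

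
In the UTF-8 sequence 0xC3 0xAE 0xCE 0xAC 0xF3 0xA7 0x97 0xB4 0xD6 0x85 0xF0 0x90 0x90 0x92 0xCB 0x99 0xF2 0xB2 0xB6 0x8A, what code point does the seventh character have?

U+B2D8A

Offset 0: leading byte 0xC3 = 11000011 → 2-byte char #1 = C3 AE.
Offset 2: leading byte 0xCE = 11001110 → 2-byte char #2 = CE AC.
Offset 4: leading byte 0xF3 = 11110011 → 4-byte char #3 = F3 A7 97 B4.
Offset 8: leading byte 0xD6 = 11010110 → 2-byte char #4 = D6 85.
Offset 10: leading byte 0xF0 = 11110000 → 4-byte char #5 = F0 90 90 92.
Offset 14: leading byte 0xCB = 11001011 → 2-byte char #6 = CB 99.
Offset 16: leading byte 0xF2 = 11110010 → 4-byte char #7 = F2 B2 B6 8A.
Leading byte 0xF2 = 11110010 matches 11110xxx → 4-byte sequence.
Byte 1: 0xF2 = 11110010, payload 010 (3 bits).
Byte 2: 0xB2 = 10110010 (10xxxxxx ✓), payload 110010.
Byte 3: 0xB6 = 10110110 (10xxxxxx ✓), payload 110110.
Byte 4: 0x8A = 10001010 (10xxxxxx ✓), payload 001010.
Concatenate: 010110010110110001010 = 0xB2D8A (21 bits → U+B2D8A).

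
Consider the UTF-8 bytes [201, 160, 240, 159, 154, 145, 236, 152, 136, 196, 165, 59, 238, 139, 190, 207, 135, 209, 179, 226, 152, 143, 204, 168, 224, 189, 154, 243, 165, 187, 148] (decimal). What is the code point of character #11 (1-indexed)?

U+0F5A

Offset 0: leading byte 0xC9 = 11001001 → 2-byte char #1 = C9 A0.
Offset 2: leading byte 0xF0 = 11110000 → 4-byte char #2 = F0 9F 9A 91.
Offset 6: leading byte 0xEC = 11101100 → 3-byte char #3 = EC 98 88.
Offset 9: leading byte 0xC4 = 11000100 → 2-byte char #4 = C4 A5.
Offset 11: leading byte 0x3B = 00111011 → 1-byte char #5 = 3B.
Offset 12: leading byte 0xEE = 11101110 → 3-byte char #6 = EE 8B BE.
Offset 15: leading byte 0xCF = 11001111 → 2-byte char #7 = CF 87.
Offset 17: leading byte 0xD1 = 11010001 → 2-byte char #8 = D1 B3.
Offset 19: leading byte 0xE2 = 11100010 → 3-byte char #9 = E2 98 8F.
Offset 22: leading byte 0xCC = 11001100 → 2-byte char #10 = CC A8.
Offset 24: leading byte 0xE0 = 11100000 → 3-byte char #11 = E0 BD 9A.
Leading byte 0xE0 = 11100000 matches 1110xxxx → 3-byte sequence.
Byte 1: 0xE0 = 11100000, payload 0000 (4 bits).
Byte 2: 0xBD = 10111101 (10xxxxxx ✓), payload 111101.
Byte 3: 0x9A = 10011010 (10xxxxxx ✓), payload 011010.
Concatenate: 0000111101011010 = 0xF5A (16 bits → U+0F5A).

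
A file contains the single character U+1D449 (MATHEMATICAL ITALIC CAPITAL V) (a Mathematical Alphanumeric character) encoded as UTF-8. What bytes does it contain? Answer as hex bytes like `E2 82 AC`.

U+1D449 = 0x1D449 = 119881 decimal. In range U+10000–U+10FFFF → 4-byte form: 11110xxx 10xxxxxx 10xxxxxx 10xxxxxx.
Binary (21 bits): 000011101010001001001.
Split 3+6+6+6: 000 | 011101 | 010001 | 001001.
Byte 1: 11110000 = 0xF0.
Byte 2: 10011101 = 0x9D.
Byte 3: 10010001 = 0x91.
Byte 4: 10001001 = 0x89.

F0 9D 91 89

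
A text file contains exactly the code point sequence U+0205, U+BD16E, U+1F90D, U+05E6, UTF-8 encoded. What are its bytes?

U+0205: 2-byte form → C8 85.
U+BD16E: 4-byte form → F2 BD 85 AE.
U+1F90D: 4-byte form → F0 9F A4 8D.
U+05E6: 2-byte form → D7 A6.
Concatenated (12 bytes): C8 85 F2 BD 85 AE F0 9F A4 8D D7 A6.

C8 85 F2 BD 85 AE F0 9F A4 8D D7 A6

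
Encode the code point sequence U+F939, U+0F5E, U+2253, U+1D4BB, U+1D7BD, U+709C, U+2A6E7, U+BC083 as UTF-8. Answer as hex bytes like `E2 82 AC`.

U+F939: 3-byte form → EF A4 B9.
U+0F5E: 3-byte form → E0 BD 9E.
U+2253: 3-byte form → E2 89 93.
U+1D4BB: 4-byte form → F0 9D 92 BB.
U+1D7BD: 4-byte form → F0 9D 9E BD.
U+709C: 3-byte form → E7 82 9C.
U+2A6E7: 4-byte form → F0 AA 9B A7.
U+BC083: 4-byte form → F2 BC 82 83.
Concatenated (28 bytes): EF A4 B9 E0 BD 9E E2 89 93 F0 9D 92 BB F0 9D 9E BD E7 82 9C F0 AA 9B A7 F2 BC 82 83.

EF A4 B9 E0 BD 9E E2 89 93 F0 9D 92 BB F0 9D 9E BD E7 82 9C F0 AA 9B A7 F2 BC 82 83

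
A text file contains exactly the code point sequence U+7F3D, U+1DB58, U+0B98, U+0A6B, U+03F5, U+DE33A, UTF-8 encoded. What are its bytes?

U+7F3D: 3-byte form → E7 BC BD.
U+1DB58: 4-byte form → F0 9D AD 98.
U+0B98: 3-byte form → E0 AE 98.
U+0A6B: 3-byte form → E0 A9 AB.
U+03F5: 2-byte form → CF B5.
U+DE33A: 4-byte form → F3 9E 8C BA.
Concatenated (19 bytes): E7 BC BD F0 9D AD 98 E0 AE 98 E0 A9 AB CF B5 F3 9E 8C BA.

E7 BC BD F0 9D AD 98 E0 AE 98 E0 A9 AB CF B5 F3 9E 8C BA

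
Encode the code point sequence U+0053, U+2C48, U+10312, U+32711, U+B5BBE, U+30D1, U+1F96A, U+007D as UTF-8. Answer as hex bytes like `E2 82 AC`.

53 E2 B1 88 F0 90 8C 92 F0 B2 9C 91 F2 B5 AE BE E3 83 91 F0 9F A5 AA 7D

U+0053: 1-byte form → 53.
U+2C48: 3-byte form → E2 B1 88.
U+10312: 4-byte form → F0 90 8C 92.
U+32711: 4-byte form → F0 B2 9C 91.
U+B5BBE: 4-byte form → F2 B5 AE BE.
U+30D1: 3-byte form → E3 83 91.
U+1F96A: 4-byte form → F0 9F A5 AA.
U+007D: 1-byte form → 7D.
Concatenated (24 bytes): 53 E2 B1 88 F0 90 8C 92 F0 B2 9C 91 F2 B5 AE BE E3 83 91 F0 9F A5 AA 7D.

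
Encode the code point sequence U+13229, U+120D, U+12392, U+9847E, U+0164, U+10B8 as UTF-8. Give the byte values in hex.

F0 93 88 A9 E1 88 8D F0 92 8E 92 F2 98 91 BE C5 A4 E1 82 B8

U+13229: 4-byte form → F0 93 88 A9.
U+120D: 3-byte form → E1 88 8D.
U+12392: 4-byte form → F0 92 8E 92.
U+9847E: 4-byte form → F2 98 91 BE.
U+0164: 2-byte form → C5 A4.
U+10B8: 3-byte form → E1 82 B8.
Concatenated (20 bytes): F0 93 88 A9 E1 88 8D F0 92 8E 92 F2 98 91 BE C5 A4 E1 82 B8.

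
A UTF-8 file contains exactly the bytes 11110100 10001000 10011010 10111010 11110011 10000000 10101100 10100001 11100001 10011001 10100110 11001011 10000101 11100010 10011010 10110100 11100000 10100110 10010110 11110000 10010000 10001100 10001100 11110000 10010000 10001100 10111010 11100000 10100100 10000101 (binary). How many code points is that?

Byte at offset 0: 0xF4 = 11110100 → 4-byte char (#1). Advance 4.
Byte at offset 4: 0xF3 = 11110011 → 4-byte char (#2). Advance 4.
Byte at offset 8: 0xE1 = 11100001 → 3-byte char (#3). Advance 3.
Byte at offset 11: 0xCB = 11001011 → 2-byte char (#4). Advance 2.
Byte at offset 13: 0xE2 = 11100010 → 3-byte char (#5). Advance 3.
Byte at offset 16: 0xE0 = 11100000 → 3-byte char (#6). Advance 3.
Byte at offset 19: 0xF0 = 11110000 → 4-byte char (#7). Advance 4.
Byte at offset 23: 0xF0 = 11110000 → 4-byte char (#8). Advance 4.
Byte at offset 27: 0xE0 = 11100000 → 3-byte char (#9). Advance 3.
Reached end at offset 30 after 9 code points.

9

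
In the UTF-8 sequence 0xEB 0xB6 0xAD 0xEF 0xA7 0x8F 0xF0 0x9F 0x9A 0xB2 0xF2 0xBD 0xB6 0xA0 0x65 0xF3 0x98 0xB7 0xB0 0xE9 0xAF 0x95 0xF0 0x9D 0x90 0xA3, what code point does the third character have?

U+1F6B2

Offset 0: leading byte 0xEB = 11101011 → 3-byte char #1 = EB B6 AD.
Offset 3: leading byte 0xEF = 11101111 → 3-byte char #2 = EF A7 8F.
Offset 6: leading byte 0xF0 = 11110000 → 4-byte char #3 = F0 9F 9A B2.
Leading byte 0xF0 = 11110000 matches 11110xxx → 4-byte sequence.
Byte 1: 0xF0 = 11110000, payload 000 (3 bits).
Byte 2: 0x9F = 10011111 (10xxxxxx ✓), payload 011111.
Byte 3: 0x9A = 10011010 (10xxxxxx ✓), payload 011010.
Byte 4: 0xB2 = 10110010 (10xxxxxx ✓), payload 110010.
Concatenate: 000011111011010110010 = 0x1F6B2 (21 bits → U+1F6B2).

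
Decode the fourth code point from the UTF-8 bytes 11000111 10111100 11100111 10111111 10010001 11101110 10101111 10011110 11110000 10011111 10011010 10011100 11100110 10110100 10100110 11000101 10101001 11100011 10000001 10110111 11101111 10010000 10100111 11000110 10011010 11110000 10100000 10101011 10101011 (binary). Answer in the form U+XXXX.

Offset 0: leading byte 0xC7 = 11000111 → 2-byte char #1 = C7 BC.
Offset 2: leading byte 0xE7 = 11100111 → 3-byte char #2 = E7 BF 91.
Offset 5: leading byte 0xEE = 11101110 → 3-byte char #3 = EE AF 9E.
Offset 8: leading byte 0xF0 = 11110000 → 4-byte char #4 = F0 9F 9A 9C.
Leading byte 0xF0 = 11110000 matches 11110xxx → 4-byte sequence.
Byte 1: 0xF0 = 11110000, payload 000 (3 bits).
Byte 2: 0x9F = 10011111 (10xxxxxx ✓), payload 011111.
Byte 3: 0x9A = 10011010 (10xxxxxx ✓), payload 011010.
Byte 4: 0x9C = 10011100 (10xxxxxx ✓), payload 011100.
Concatenate: 000011111011010011100 = 0x1F69C (21 bits → U+1F69C).

U+1F69C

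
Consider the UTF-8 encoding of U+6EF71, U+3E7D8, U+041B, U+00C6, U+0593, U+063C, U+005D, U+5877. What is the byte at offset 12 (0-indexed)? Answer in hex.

0xD6

U+6EF71 → 4-byte form F1 AE BD B1 at offsets 0–3.
U+3E7D8 → 4-byte form F0 BE 9F 98 at offsets 4–7.
U+041B → 2-byte form D0 9B at offsets 8–9.
U+00C6 → 2-byte form C3 86 at offsets 10–11.
U+0593 → 2-byte form D6 93 at offsets 12–13.
Offset 12 falls in char 5's range; it's byte 1 of D6 93 = 0xD6.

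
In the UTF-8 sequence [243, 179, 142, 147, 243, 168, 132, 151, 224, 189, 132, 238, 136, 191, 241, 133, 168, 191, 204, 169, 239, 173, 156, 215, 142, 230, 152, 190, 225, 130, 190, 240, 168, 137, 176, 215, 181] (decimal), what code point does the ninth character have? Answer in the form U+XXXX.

Offset 0: leading byte 0xF3 = 11110011 → 4-byte char #1 = F3 B3 8E 93.
Offset 4: leading byte 0xF3 = 11110011 → 4-byte char #2 = F3 A8 84 97.
Offset 8: leading byte 0xE0 = 11100000 → 3-byte char #3 = E0 BD 84.
Offset 11: leading byte 0xEE = 11101110 → 3-byte char #4 = EE 88 BF.
Offset 14: leading byte 0xF1 = 11110001 → 4-byte char #5 = F1 85 A8 BF.
Offset 18: leading byte 0xCC = 11001100 → 2-byte char #6 = CC A9.
Offset 20: leading byte 0xEF = 11101111 → 3-byte char #7 = EF AD 9C.
Offset 23: leading byte 0xD7 = 11010111 → 2-byte char #8 = D7 8E.
Offset 25: leading byte 0xE6 = 11100110 → 3-byte char #9 = E6 98 BE.
Leading byte 0xE6 = 11100110 matches 1110xxxx → 3-byte sequence.
Byte 1: 0xE6 = 11100110, payload 0110 (4 bits).
Byte 2: 0x98 = 10011000 (10xxxxxx ✓), payload 011000.
Byte 3: 0xBE = 10111110 (10xxxxxx ✓), payload 111110.
Concatenate: 0110011000111110 = 0x663E (16 bits → U+663E).

U+663E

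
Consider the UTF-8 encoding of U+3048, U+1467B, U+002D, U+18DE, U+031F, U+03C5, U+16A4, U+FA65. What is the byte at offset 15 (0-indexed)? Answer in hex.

U+3048 → 3-byte form E3 81 88 at offsets 0–2.
U+1467B → 4-byte form F0 94 99 BB at offsets 3–6.
U+002D → 1-byte form 2D at offsets 7–7.
U+18DE → 3-byte form E1 A3 9E at offsets 8–10.
U+031F → 2-byte form CC 9F at offsets 11–12.
U+03C5 → 2-byte form CF 85 at offsets 13–14.
U+16A4 → 3-byte form E1 9A A4 at offsets 15–17.
Offset 15 falls in char 7's range; it's byte 1 of E1 9A A4 = 0xE1.

0xE1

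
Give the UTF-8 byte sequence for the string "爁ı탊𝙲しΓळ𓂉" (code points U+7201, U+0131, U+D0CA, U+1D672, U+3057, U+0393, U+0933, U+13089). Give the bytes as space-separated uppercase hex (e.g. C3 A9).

U+7201: 3-byte form → E7 88 81.
U+0131: 2-byte form → C4 B1.
U+D0CA: 3-byte form → ED 83 8A.
U+1D672: 4-byte form → F0 9D 99 B2.
U+3057: 3-byte form → E3 81 97.
U+0393: 2-byte form → CE 93.
U+0933: 3-byte form → E0 A4 B3.
U+13089: 4-byte form → F0 93 82 89.
Concatenated (24 bytes): E7 88 81 C4 B1 ED 83 8A F0 9D 99 B2 E3 81 97 CE 93 E0 A4 B3 F0 93 82 89.

E7 88 81 C4 B1 ED 83 8A F0 9D 99 B2 E3 81 97 CE 93 E0 A4 B3 F0 93 82 89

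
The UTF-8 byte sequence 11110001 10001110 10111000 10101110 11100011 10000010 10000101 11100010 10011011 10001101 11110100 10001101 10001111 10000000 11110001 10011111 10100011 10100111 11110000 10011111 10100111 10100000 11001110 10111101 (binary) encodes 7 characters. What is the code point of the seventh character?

Offset 0: leading byte 0xF1 = 11110001 → 4-byte char #1 = F1 8E B8 AE.
Offset 4: leading byte 0xE3 = 11100011 → 3-byte char #2 = E3 82 85.
Offset 7: leading byte 0xE2 = 11100010 → 3-byte char #3 = E2 9B 8D.
Offset 10: leading byte 0xF4 = 11110100 → 4-byte char #4 = F4 8D 8F 80.
Offset 14: leading byte 0xF1 = 11110001 → 4-byte char #5 = F1 9F A3 A7.
Offset 18: leading byte 0xF0 = 11110000 → 4-byte char #6 = F0 9F A7 A0.
Offset 22: leading byte 0xCE = 11001110 → 2-byte char #7 = CE BD.
Leading byte 0xCE = 11001110 matches 110xxxxx → 2-byte sequence.
Byte 1: 0xCE = 11001110, payload 01110 (5 bits).
Byte 2: 0xBD = 10111101 (10xxxxxx ✓), payload 111101.
Concatenate: 01110111101 = 0x3BD (11 bits → U+03BD).

U+03BD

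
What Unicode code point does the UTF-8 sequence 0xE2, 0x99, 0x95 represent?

Leading byte 0xE2 = 11100010 matches 1110xxxx → 3-byte sequence.
Byte 1: 0xE2 = 11100010, payload 0010 (4 bits).
Byte 2: 0x99 = 10011001 (10xxxxxx ✓), payload 011001.
Byte 3: 0x95 = 10010101 (10xxxxxx ✓), payload 010101.
Concatenate: 0010011001010101 = 0x2655 (16 bits → U+2655).

U+2655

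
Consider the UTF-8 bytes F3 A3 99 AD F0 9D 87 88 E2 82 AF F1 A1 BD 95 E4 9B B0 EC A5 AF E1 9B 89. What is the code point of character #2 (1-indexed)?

Offset 0: leading byte 0xF3 = 11110011 → 4-byte char #1 = F3 A3 99 AD.
Offset 4: leading byte 0xF0 = 11110000 → 4-byte char #2 = F0 9D 87 88.
Leading byte 0xF0 = 11110000 matches 11110xxx → 4-byte sequence.
Byte 1: 0xF0 = 11110000, payload 000 (3 bits).
Byte 2: 0x9D = 10011101 (10xxxxxx ✓), payload 011101.
Byte 3: 0x87 = 10000111 (10xxxxxx ✓), payload 000111.
Byte 4: 0x88 = 10001000 (10xxxxxx ✓), payload 001000.
Concatenate: 000011101000111001000 = 0x1D1C8 (21 bits → U+1D1C8).

U+1D1C8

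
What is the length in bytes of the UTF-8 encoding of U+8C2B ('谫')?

U+8C2B = 0x8C2B. UTF-8 uses 1 byte below 0x80, 2 below 0x800, 3 below 0x10000, 4 up to 0x10FFFF. 0x8C2B is in U+0800–U+FFFF → 3 bytes.

3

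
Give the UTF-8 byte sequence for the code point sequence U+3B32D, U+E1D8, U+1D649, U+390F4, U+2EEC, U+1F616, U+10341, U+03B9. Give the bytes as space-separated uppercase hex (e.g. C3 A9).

F0 BB 8C AD EE 87 98 F0 9D 99 89 F0 B9 83 B4 E2 BB AC F0 9F 98 96 F0 90 8D 81 CE B9

U+3B32D: 4-byte form → F0 BB 8C AD.
U+E1D8: 3-byte form → EE 87 98.
U+1D649: 4-byte form → F0 9D 99 89.
U+390F4: 4-byte form → F0 B9 83 B4.
U+2EEC: 3-byte form → E2 BB AC.
U+1F616: 4-byte form → F0 9F 98 96.
U+10341: 4-byte form → F0 90 8D 81.
U+03B9: 2-byte form → CE B9.
Concatenated (28 bytes): F0 BB 8C AD EE 87 98 F0 9D 99 89 F0 B9 83 B4 E2 BB AC F0 9F 98 96 F0 90 8D 81 CE B9.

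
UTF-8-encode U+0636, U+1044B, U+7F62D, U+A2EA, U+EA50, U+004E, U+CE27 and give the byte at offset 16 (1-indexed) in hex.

1-indexed offset 16 is 0-indexed offset 15.
U+0636 → 2-byte form D8 B6 at offsets 0–1.
U+1044B → 4-byte form F0 90 91 8B at offsets 2–5.
U+7F62D → 4-byte form F1 BF 98 AD at offsets 6–9.
U+A2EA → 3-byte form EA 8B AA at offsets 10–12.
U+EA50 → 3-byte form EE A9 90 at offsets 13–15.
Offset 15 falls in char 5's range; it's byte 3 of EE A9 90 = 0x90.

0x90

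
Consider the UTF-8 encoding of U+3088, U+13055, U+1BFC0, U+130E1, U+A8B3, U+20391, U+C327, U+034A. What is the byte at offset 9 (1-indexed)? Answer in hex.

1-indexed offset 9 is 0-indexed offset 8.
U+3088 → 3-byte form E3 82 88 at offsets 0–2.
U+13055 → 4-byte form F0 93 81 95 at offsets 3–6.
U+1BFC0 → 4-byte form F0 9B BF 80 at offsets 7–10.
Offset 8 falls in char 3's range; it's byte 2 of F0 9B BF 80 = 0x9B.

0x9B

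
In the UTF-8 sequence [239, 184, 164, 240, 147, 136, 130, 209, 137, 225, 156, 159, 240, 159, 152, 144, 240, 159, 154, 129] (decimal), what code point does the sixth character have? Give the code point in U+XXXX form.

U+1F681

Offset 0: leading byte 0xEF = 11101111 → 3-byte char #1 = EF B8 A4.
Offset 3: leading byte 0xF0 = 11110000 → 4-byte char #2 = F0 93 88 82.
Offset 7: leading byte 0xD1 = 11010001 → 2-byte char #3 = D1 89.
Offset 9: leading byte 0xE1 = 11100001 → 3-byte char #4 = E1 9C 9F.
Offset 12: leading byte 0xF0 = 11110000 → 4-byte char #5 = F0 9F 98 90.
Offset 16: leading byte 0xF0 = 11110000 → 4-byte char #6 = F0 9F 9A 81.
Leading byte 0xF0 = 11110000 matches 11110xxx → 4-byte sequence.
Byte 1: 0xF0 = 11110000, payload 000 (3 bits).
Byte 2: 0x9F = 10011111 (10xxxxxx ✓), payload 011111.
Byte 3: 0x9A = 10011010 (10xxxxxx ✓), payload 011010.
Byte 4: 0x81 = 10000001 (10xxxxxx ✓), payload 000001.
Concatenate: 000011111011010000001 = 0x1F681 (21 bits → U+1F681).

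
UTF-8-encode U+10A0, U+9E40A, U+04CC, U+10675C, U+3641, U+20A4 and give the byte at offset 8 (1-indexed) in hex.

1-indexed offset 8 is 0-indexed offset 7.
U+10A0 → 3-byte form E1 82 A0 at offsets 0–2.
U+9E40A → 4-byte form F2 9E 90 8A at offsets 3–6.
U+04CC → 2-byte form D3 8C at offsets 7–8.
Offset 7 falls in char 3's range; it's byte 1 of D3 8C = 0xD3.

0xD3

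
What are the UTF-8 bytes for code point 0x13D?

C4 BD

U+013D = 0x13D = 317 decimal. In range U+0080–U+07FF → 2-byte form: 110xxxxx 10xxxxxx.
Binary (11 bits): 00100111101.
Split 5+6: 00100 | 111101.
Byte 1: 11000100 = 0xC4.
Byte 2: 10111101 = 0xBD.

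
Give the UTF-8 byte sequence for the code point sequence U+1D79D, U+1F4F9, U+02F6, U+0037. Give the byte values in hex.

F0 9D 9E 9D F0 9F 93 B9 CB B6 37

U+1D79D: 4-byte form → F0 9D 9E 9D.
U+1F4F9: 4-byte form → F0 9F 93 B9.
U+02F6: 2-byte form → CB B6.
U+0037: 1-byte form → 37.
Concatenated (11 bytes): F0 9D 9E 9D F0 9F 93 B9 CB B6 37.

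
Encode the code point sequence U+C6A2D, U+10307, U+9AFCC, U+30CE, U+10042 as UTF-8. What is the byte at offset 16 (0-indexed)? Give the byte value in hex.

U+C6A2D → 4-byte form F3 86 A8 AD at offsets 0–3.
U+10307 → 4-byte form F0 90 8C 87 at offsets 4–7.
U+9AFCC → 4-byte form F2 9A BF 8C at offsets 8–11.
U+30CE → 3-byte form E3 83 8E at offsets 12–14.
U+10042 → 4-byte form F0 90 81 82 at offsets 15–18.
Offset 16 falls in char 5's range; it's byte 2 of F0 90 81 82 = 0x90.

0x90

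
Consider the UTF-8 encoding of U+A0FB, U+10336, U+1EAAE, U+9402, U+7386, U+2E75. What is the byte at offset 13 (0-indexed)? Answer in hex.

U+A0FB → 3-byte form EA 83 BB at offsets 0–2.
U+10336 → 4-byte form F0 90 8C B6 at offsets 3–6.
U+1EAAE → 4-byte form F0 9E AA AE at offsets 7–10.
U+9402 → 3-byte form E9 90 82 at offsets 11–13.
Offset 13 falls in char 4's range; it's byte 3 of E9 90 82 = 0x82.

0x82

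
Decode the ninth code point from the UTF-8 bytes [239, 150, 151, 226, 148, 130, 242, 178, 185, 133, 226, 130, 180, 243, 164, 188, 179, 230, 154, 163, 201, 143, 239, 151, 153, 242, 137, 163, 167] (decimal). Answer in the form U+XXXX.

U+898E7

Offset 0: leading byte 0xEF = 11101111 → 3-byte char #1 = EF 96 97.
Offset 3: leading byte 0xE2 = 11100010 → 3-byte char #2 = E2 94 82.
Offset 6: leading byte 0xF2 = 11110010 → 4-byte char #3 = F2 B2 B9 85.
Offset 10: leading byte 0xE2 = 11100010 → 3-byte char #4 = E2 82 B4.
Offset 13: leading byte 0xF3 = 11110011 → 4-byte char #5 = F3 A4 BC B3.
Offset 17: leading byte 0xE6 = 11100110 → 3-byte char #6 = E6 9A A3.
Offset 20: leading byte 0xC9 = 11001001 → 2-byte char #7 = C9 8F.
Offset 22: leading byte 0xEF = 11101111 → 3-byte char #8 = EF 97 99.
Offset 25: leading byte 0xF2 = 11110010 → 4-byte char #9 = F2 89 A3 A7.
Leading byte 0xF2 = 11110010 matches 11110xxx → 4-byte sequence.
Byte 1: 0xF2 = 11110010, payload 010 (3 bits).
Byte 2: 0x89 = 10001001 (10xxxxxx ✓), payload 001001.
Byte 3: 0xA3 = 10100011 (10xxxxxx ✓), payload 100011.
Byte 4: 0xA7 = 10100111 (10xxxxxx ✓), payload 100111.
Concatenate: 010001001100011100111 = 0x898E7 (21 bits → U+898E7).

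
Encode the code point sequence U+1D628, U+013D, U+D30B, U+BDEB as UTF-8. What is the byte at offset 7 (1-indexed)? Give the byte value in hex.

1-indexed offset 7 is 0-indexed offset 6.
U+1D628 → 4-byte form F0 9D 98 A8 at offsets 0–3.
U+013D → 2-byte form C4 BD at offsets 4–5.
U+D30B → 3-byte form ED 8C 8B at offsets 6–8.
Offset 6 falls in char 3's range; it's byte 1 of ED 8C 8B = 0xED.

0xED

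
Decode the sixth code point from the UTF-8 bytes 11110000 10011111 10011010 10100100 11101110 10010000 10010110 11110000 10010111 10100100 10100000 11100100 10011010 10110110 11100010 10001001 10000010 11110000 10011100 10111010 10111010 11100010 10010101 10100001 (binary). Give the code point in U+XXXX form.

Offset 0: leading byte 0xF0 = 11110000 → 4-byte char #1 = F0 9F 9A A4.
Offset 4: leading byte 0xEE = 11101110 → 3-byte char #2 = EE 90 96.
Offset 7: leading byte 0xF0 = 11110000 → 4-byte char #3 = F0 97 A4 A0.
Offset 11: leading byte 0xE4 = 11100100 → 3-byte char #4 = E4 9A B6.
Offset 14: leading byte 0xE2 = 11100010 → 3-byte char #5 = E2 89 82.
Offset 17: leading byte 0xF0 = 11110000 → 4-byte char #6 = F0 9C BA BA.
Leading byte 0xF0 = 11110000 matches 11110xxx → 4-byte sequence.
Byte 1: 0xF0 = 11110000, payload 000 (3 bits).
Byte 2: 0x9C = 10011100 (10xxxxxx ✓), payload 011100.
Byte 3: 0xBA = 10111010 (10xxxxxx ✓), payload 111010.
Byte 4: 0xBA = 10111010 (10xxxxxx ✓), payload 111010.
Concatenate: 000011100111010111010 = 0x1CEBA (21 bits → U+1CEBA).

U+1CEBA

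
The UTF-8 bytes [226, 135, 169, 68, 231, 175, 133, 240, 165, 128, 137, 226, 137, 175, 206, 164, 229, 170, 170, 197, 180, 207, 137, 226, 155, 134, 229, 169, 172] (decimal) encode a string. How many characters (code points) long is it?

11

Byte at offset 0: 0xE2 = 11100010 → 3-byte char (#1). Advance 3.
Byte at offset 3: 0x44 = 01000100 → 1-byte char (#2). Advance 1.
Byte at offset 4: 0xE7 = 11100111 → 3-byte char (#3). Advance 3.
Byte at offset 7: 0xF0 = 11110000 → 4-byte char (#4). Advance 4.
Byte at offset 11: 0xE2 = 11100010 → 3-byte char (#5). Advance 3.
Byte at offset 14: 0xCE = 11001110 → 2-byte char (#6). Advance 2.
Byte at offset 16: 0xE5 = 11100101 → 3-byte char (#7). Advance 3.
Byte at offset 19: 0xC5 = 11000101 → 2-byte char (#8). Advance 2.
Byte at offset 21: 0xCF = 11001111 → 2-byte char (#9). Advance 2.
Byte at offset 23: 0xE2 = 11100010 → 3-byte char (#10). Advance 3.
Byte at offset 26: 0xE5 = 11100101 → 3-byte char (#11). Advance 3.
Reached end at offset 29 after 11 code points.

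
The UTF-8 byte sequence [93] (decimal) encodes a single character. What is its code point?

U+005D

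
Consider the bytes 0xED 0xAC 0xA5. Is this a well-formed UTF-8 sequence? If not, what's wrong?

invalid (encodes a surrogate (U+D800–U+DFFF))

Structurally a 3-byte sequence; payload = 0xDB25.
But 0xDB25 is in U+D800–U+DFFF, the surrogate range. Surrogates are not Unicode scalar values and are forbidden in UTF-8.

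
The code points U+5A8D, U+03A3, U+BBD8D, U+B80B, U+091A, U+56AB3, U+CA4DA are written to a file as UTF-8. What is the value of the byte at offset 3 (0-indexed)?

U+5A8D → 3-byte form E5 AA 8D at offsets 0–2.
U+03A3 → 2-byte form CE A3 at offsets 3–4.
Offset 3 falls in char 2's range; it's byte 1 of CE A3 = 0xCE.

0xCE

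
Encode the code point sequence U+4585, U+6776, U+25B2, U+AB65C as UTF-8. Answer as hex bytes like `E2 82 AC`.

U+4585: 3-byte form → E4 96 85.
U+6776: 3-byte form → E6 9D B6.
U+25B2: 3-byte form → E2 96 B2.
U+AB65C: 4-byte form → F2 AB 99 9C.
Concatenated (13 bytes): E4 96 85 E6 9D B6 E2 96 B2 F2 AB 99 9C.

E4 96 85 E6 9D B6 E2 96 B2 F2 AB 99 9C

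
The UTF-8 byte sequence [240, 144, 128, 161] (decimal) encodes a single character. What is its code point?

U+10021

Leading byte 0xF0 = 11110000 matches 11110xxx → 4-byte sequence.
Byte 1: 0xF0 = 11110000, payload 000 (3 bits).
Byte 2: 0x90 = 10010000 (10xxxxxx ✓), payload 010000.
Byte 3: 0x80 = 10000000 (10xxxxxx ✓), payload 000000.
Byte 4: 0xA1 = 10100001 (10xxxxxx ✓), payload 100001.
Concatenate: 000010000000000100001 = 0x10021 (21 bits → U+10021).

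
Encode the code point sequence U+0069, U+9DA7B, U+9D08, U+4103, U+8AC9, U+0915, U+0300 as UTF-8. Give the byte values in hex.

69 F2 9D A9 BB E9 B4 88 E4 84 83 E8 AB 89 E0 A4 95 CC 80

U+0069: 1-byte form → 69.
U+9DA7B: 4-byte form → F2 9D A9 BB.
U+9D08: 3-byte form → E9 B4 88.
U+4103: 3-byte form → E4 84 83.
U+8AC9: 3-byte form → E8 AB 89.
U+0915: 3-byte form → E0 A4 95.
U+0300: 2-byte form → CC 80.
Concatenated (19 bytes): 69 F2 9D A9 BB E9 B4 88 E4 84 83 E8 AB 89 E0 A4 95 CC 80.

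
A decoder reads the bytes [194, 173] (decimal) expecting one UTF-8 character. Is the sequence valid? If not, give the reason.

Leading byte 0xC2 = 11000010 → 2-byte form.
Continuation bytes 0xAD=10101101 all match 10xxxxxx.
Decoded value 0xAD is ≥ 0x80 (shortest form) and not a surrogate.

valid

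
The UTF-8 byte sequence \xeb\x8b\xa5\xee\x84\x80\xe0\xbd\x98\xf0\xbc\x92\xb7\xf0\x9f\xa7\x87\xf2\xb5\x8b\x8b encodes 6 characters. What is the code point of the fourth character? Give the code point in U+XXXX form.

Offset 0: leading byte 0xEB = 11101011 → 3-byte char #1 = EB 8B A5.
Offset 3: leading byte 0xEE = 11101110 → 3-byte char #2 = EE 84 80.
Offset 6: leading byte 0xE0 = 11100000 → 3-byte char #3 = E0 BD 98.
Offset 9: leading byte 0xF0 = 11110000 → 4-byte char #4 = F0 BC 92 B7.
Leading byte 0xF0 = 11110000 matches 11110xxx → 4-byte sequence.
Byte 1: 0xF0 = 11110000, payload 000 (3 bits).
Byte 2: 0xBC = 10111100 (10xxxxxx ✓), payload 111100.
Byte 3: 0x92 = 10010010 (10xxxxxx ✓), payload 010010.
Byte 4: 0xB7 = 10110111 (10xxxxxx ✓), payload 110111.
Concatenate: 000111100010010110111 = 0x3C4B7 (21 bits → U+3C4B7).

U+3C4B7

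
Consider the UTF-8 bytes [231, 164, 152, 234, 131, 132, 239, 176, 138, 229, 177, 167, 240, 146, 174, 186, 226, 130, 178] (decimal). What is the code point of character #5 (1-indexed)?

Offset 0: leading byte 0xE7 = 11100111 → 3-byte char #1 = E7 A4 98.
Offset 3: leading byte 0xEA = 11101010 → 3-byte char #2 = EA 83 84.
Offset 6: leading byte 0xEF = 11101111 → 3-byte char #3 = EF B0 8A.
Offset 9: leading byte 0xE5 = 11100101 → 3-byte char #4 = E5 B1 A7.
Offset 12: leading byte 0xF0 = 11110000 → 4-byte char #5 = F0 92 AE BA.
Leading byte 0xF0 = 11110000 matches 11110xxx → 4-byte sequence.
Byte 1: 0xF0 = 11110000, payload 000 (3 bits).
Byte 2: 0x92 = 10010010 (10xxxxxx ✓), payload 010010.
Byte 3: 0xAE = 10101110 (10xxxxxx ✓), payload 101110.
Byte 4: 0xBA = 10111010 (10xxxxxx ✓), payload 111010.
Concatenate: 000010010101110111010 = 0x12BBA (21 bits → U+12BBA).

U+12BBA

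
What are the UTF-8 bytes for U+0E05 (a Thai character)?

E0 B8 85

U+0E05 = 0xE05 = 3589 decimal. In range U+0800–U+FFFF → 3-byte form: 1110xxxx 10xxxxxx 10xxxxxx.
Binary (16 bits): 0000111000000101.
Split 4+6+6: 0000 | 111000 | 000101.
Byte 1: 11100000 = 0xE0.
Byte 2: 10111000 = 0xB8.
Byte 3: 10000101 = 0x85.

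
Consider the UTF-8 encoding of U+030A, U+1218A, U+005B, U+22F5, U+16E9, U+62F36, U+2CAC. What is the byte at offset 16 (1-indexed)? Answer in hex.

1-indexed offset 16 is 0-indexed offset 15.
U+030A → 2-byte form CC 8A at offsets 0–1.
U+1218A → 4-byte form F0 92 86 8A at offsets 2–5.
U+005B → 1-byte form 5B at offsets 6–6.
U+22F5 → 3-byte form E2 8B B5 at offsets 7–9.
U+16E9 → 3-byte form E1 9B A9 at offsets 10–12.
U+62F36 → 4-byte form F1 A2 BC B6 at offsets 13–16.
Offset 15 falls in char 6's range; it's byte 3 of F1 A2 BC B6 = 0xBC.

0xBC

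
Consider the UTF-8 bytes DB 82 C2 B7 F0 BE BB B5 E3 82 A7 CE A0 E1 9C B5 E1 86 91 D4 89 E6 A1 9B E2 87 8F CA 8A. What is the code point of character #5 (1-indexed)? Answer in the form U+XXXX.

U+03A0

Offset 0: leading byte 0xDB = 11011011 → 2-byte char #1 = DB 82.
Offset 2: leading byte 0xC2 = 11000010 → 2-byte char #2 = C2 B7.
Offset 4: leading byte 0xF0 = 11110000 → 4-byte char #3 = F0 BE BB B5.
Offset 8: leading byte 0xE3 = 11100011 → 3-byte char #4 = E3 82 A7.
Offset 11: leading byte 0xCE = 11001110 → 2-byte char #5 = CE A0.
Leading byte 0xCE = 11001110 matches 110xxxxx → 2-byte sequence.
Byte 1: 0xCE = 11001110, payload 01110 (5 bits).
Byte 2: 0xA0 = 10100000 (10xxxxxx ✓), payload 100000.
Concatenate: 01110100000 = 0x3A0 (11 bits → U+03A0).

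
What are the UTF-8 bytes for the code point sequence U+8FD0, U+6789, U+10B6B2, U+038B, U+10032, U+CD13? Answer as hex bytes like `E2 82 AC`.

E8 BF 90 E6 9E 89 F4 8B 9A B2 CE 8B F0 90 80 B2 EC B4 93

U+8FD0: 3-byte form → E8 BF 90.
U+6789: 3-byte form → E6 9E 89.
U+10B6B2: 4-byte form → F4 8B 9A B2.
U+038B: 2-byte form → CE 8B.
U+10032: 4-byte form → F0 90 80 B2.
U+CD13: 3-byte form → EC B4 93.
Concatenated (19 bytes): E8 BF 90 E6 9E 89 F4 8B 9A B2 CE 8B F0 90 80 B2 EC B4 93.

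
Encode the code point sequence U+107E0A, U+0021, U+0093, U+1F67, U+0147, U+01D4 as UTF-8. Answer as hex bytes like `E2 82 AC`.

F4 87 B8 8A 21 C2 93 E1 BD A7 C5 87 C7 94

U+107E0A: 4-byte form → F4 87 B8 8A.
U+0021: 1-byte form → 21.
U+0093: 2-byte form → C2 93.
U+1F67: 3-byte form → E1 BD A7.
U+0147: 2-byte form → C5 87.
U+01D4: 2-byte form → C7 94.
Concatenated (14 bytes): F4 87 B8 8A 21 C2 93 E1 BD A7 C5 87 C7 94.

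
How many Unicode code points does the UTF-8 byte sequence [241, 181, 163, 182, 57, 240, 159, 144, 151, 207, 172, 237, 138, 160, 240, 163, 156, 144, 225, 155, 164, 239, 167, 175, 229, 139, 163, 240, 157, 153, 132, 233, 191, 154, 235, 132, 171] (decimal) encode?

Byte at offset 0: 0xF1 = 11110001 → 4-byte char (#1). Advance 4.
Byte at offset 4: 0x39 = 00111001 → 1-byte char (#2). Advance 1.
Byte at offset 5: 0xF0 = 11110000 → 4-byte char (#3). Advance 4.
Byte at offset 9: 0xCF = 11001111 → 2-byte char (#4). Advance 2.
Byte at offset 11: 0xED = 11101101 → 3-byte char (#5). Advance 3.
Byte at offset 14: 0xF0 = 11110000 → 4-byte char (#6). Advance 4.
Byte at offset 18: 0xE1 = 11100001 → 3-byte char (#7). Advance 3.
Byte at offset 21: 0xEF = 11101111 → 3-byte char (#8). Advance 3.
Byte at offset 24: 0xE5 = 11100101 → 3-byte char (#9). Advance 3.
Byte at offset 27: 0xF0 = 11110000 → 4-byte char (#10). Advance 4.
Byte at offset 31: 0xE9 = 11101001 → 3-byte char (#11). Advance 3.
Byte at offset 34: 0xEB = 11101011 → 3-byte char (#12). Advance 3.
Reached end at offset 37 after 12 code points.

12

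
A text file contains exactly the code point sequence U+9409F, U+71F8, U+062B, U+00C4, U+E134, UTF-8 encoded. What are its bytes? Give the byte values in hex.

U+9409F: 4-byte form → F2 94 82 9F.
U+71F8: 3-byte form → E7 87 B8.
U+062B: 2-byte form → D8 AB.
U+00C4: 2-byte form → C3 84.
U+E134: 3-byte form → EE 84 B4.
Concatenated (14 bytes): F2 94 82 9F E7 87 B8 D8 AB C3 84 EE 84 B4.

F2 94 82 9F E7 87 B8 D8 AB C3 84 EE 84 B4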